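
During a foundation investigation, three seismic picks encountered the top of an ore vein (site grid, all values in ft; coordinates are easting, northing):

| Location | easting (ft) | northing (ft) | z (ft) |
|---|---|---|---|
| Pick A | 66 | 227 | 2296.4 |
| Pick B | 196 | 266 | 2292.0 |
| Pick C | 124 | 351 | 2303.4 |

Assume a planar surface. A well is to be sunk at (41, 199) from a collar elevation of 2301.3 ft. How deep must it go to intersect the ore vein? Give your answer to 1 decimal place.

5.8 ft

Two edge vectors: Pick A→Pick B = (130, 39, -4.4), Pick A→Pick C = (58, 124, 7).
Normal n = (Pick A→Pick B) × (Pick A→Pick C) = (818.6, -1165.2, 13858).
So ∂z/∂easting = −n_x/n_z = −0.05907 and ∂z/∂northing = −n_y/n_z = 0.08408.
Intercept c from Pick A: 2296.4 + 3.90 − 19.09 = 2281.21.
At (41, 199): z_contact = −2.42 + 16.73 + 2281.21 = 2295.52 ft.
Depth below ground = 2301.3 − 2295.52 = 5.8 ft.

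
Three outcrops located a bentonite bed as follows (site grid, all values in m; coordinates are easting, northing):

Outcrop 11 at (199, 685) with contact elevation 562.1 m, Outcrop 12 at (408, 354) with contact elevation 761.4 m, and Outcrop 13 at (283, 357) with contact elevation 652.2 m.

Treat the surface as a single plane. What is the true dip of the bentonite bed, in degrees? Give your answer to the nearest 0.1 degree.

41.1°

Let the plane be z = a·easting + b·northing + c.
Outcrop 12−Outcrop 11: 209a − 331b = 199.3;  Outcrop 13−Outcrop 11: 84a − 328b = 90.1.
Solving gives a = 0.87237, b = −0.05128.
Gradient magnitude |∇z| = √(a² + b²) = √(0.76103 + 0.00263) = 0.87388.
True dip = arctan(0.87388) = 41.1°, dipping toward W (azimuth ≈ 273°).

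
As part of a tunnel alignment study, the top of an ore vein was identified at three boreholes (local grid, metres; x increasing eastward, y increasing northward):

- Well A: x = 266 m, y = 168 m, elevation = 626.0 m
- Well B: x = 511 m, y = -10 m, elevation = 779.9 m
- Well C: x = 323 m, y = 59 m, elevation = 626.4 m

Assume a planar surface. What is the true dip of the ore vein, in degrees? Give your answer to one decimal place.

Let the plane be z = a·x + b·y + c.
Well B−Well A: 245a − 178b = 153.9;  Well C−Well A: 57a − 109b = 0.4.
Solving gives a = 1.00875, b = 0.52384.
Gradient magnitude |∇z| = √(a² + b²) = √(1.01758 + 0.27441) = 1.13666.
True dip = arctan(1.13666) = 48.7°, dipping toward WSW (azimuth ≈ 243°).

48.7°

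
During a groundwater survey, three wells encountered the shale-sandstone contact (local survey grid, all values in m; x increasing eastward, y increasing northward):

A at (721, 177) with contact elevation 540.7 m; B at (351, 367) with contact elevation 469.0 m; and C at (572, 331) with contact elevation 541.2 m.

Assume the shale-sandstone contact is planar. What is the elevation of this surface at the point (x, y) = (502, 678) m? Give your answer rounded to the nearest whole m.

646 m

Two edge vectors: A→B = (-370, 190, -71.7), A→C = (-149, 154, 0.5).
Normal n = (A→B) × (A→C) = (11136.8, 10868.3, -28670).
So ∂z/∂x = −n_x/n_z = 0.38845 and ∂z/∂y = −n_y/n_z = 0.37908.
Intercept c from A: 540.7 − 280.07 − 67.10 = 193.53.
At (502, 678): z = 195.0 + 257.0 + 193.53 = 645.6 m.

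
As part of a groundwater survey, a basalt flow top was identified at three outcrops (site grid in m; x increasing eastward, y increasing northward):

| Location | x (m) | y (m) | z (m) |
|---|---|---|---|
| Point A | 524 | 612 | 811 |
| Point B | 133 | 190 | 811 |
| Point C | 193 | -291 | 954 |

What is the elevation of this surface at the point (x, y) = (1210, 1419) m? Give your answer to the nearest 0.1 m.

793.5 m

Let the plane be z = a·x + b·y + c.
Point B−Point A: −391a − 422b = 0;  Point C−Point A: −331a − 903b = 143.
Solving gives a = 0.282795, b = −0.262021.
Then c = 811 − a·524 − b·612 = 823.17.
At (1210, 1419): z = 342.2 − 371.8 + 823.17 = 793.5 m.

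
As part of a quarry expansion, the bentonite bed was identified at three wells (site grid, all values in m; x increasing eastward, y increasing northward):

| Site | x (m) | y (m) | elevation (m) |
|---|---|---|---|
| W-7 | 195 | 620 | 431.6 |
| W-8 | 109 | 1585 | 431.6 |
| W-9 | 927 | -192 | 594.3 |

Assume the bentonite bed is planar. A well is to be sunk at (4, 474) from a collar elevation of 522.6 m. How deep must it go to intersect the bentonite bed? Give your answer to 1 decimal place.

Let the plane be z = a·x + b·y + c.
W-8−W-7: −86a + 965b = 0;  W-9−W-7: 732a − 812b = 162.7.
Solving gives a = 0.246651, b = 0.021981.
Then c = 431.6 − a·195 − b·620 = 369.87.
At (4, 474): z_contact = 0.99 + 10.42 + 369.87 = 381.28 m.
Depth below ground = 522.6 − 381.28 = 141.3 m.

141.3 m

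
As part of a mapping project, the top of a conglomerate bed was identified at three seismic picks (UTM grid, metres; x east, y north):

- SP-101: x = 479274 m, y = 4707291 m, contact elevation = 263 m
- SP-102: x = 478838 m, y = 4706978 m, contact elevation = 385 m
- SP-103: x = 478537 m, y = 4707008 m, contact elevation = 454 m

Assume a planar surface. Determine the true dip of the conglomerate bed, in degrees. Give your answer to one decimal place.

Two edge vectors: SP-101→SP-102 = (-436, -313, 122), SP-101→SP-103 = (-737, -283, 191).
Normal n = (SP-101→SP-102) × (SP-101→SP-103) = (-25257, -6638, -107293).
So ∂z/∂x = −n_x/n_z = −0.23540 and ∂z/∂y = −n_y/n_z = −0.06187.
Gradient magnitude |∇z| = √(a² + b²) = √(0.05541 + 0.00383) = 0.24340.
True dip = arctan(0.24340) = 13.7°, dipping toward ENE (azimuth ≈ 075°).

13.7°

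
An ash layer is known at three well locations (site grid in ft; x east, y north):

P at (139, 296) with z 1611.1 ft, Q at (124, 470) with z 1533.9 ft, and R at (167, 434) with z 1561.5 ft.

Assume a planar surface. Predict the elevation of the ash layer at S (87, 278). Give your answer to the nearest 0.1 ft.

1603.5 ft

Let the plane be z = a·x + b·y + c.
Q−P: −15a + 174b = −77.2;  R−P: 28a + 138b = −49.6.
Solving gives a = 0.29144, b = −0.41855.
Then c = 1611.1 − a·139 − b·296 = 1694.48.
At (87, 278): z = 25.4 − 116.4 + 1694.48 = 1603.5 ft.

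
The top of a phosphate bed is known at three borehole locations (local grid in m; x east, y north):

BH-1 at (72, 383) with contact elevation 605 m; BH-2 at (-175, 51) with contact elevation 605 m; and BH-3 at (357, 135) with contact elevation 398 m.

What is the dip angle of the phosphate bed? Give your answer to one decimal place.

Two edge vectors: BH-1→BH-2 = (-247, -332, 0), BH-1→BH-3 = (285, -248, -207).
Normal n = (BH-1→BH-2) × (BH-1→BH-3) = (68724, -51129, 155876).
So ∂z/∂x = −n_x/n_z = −0.44089 and ∂z/∂y = −n_y/n_z = 0.32801.
Gradient magnitude |∇z| = √(a² + b²) = √(0.19438 + 0.10759) = 0.54952.
True dip = arctan(0.54952) = 28.8°, dipping toward SE (azimuth ≈ 127°).

28.8°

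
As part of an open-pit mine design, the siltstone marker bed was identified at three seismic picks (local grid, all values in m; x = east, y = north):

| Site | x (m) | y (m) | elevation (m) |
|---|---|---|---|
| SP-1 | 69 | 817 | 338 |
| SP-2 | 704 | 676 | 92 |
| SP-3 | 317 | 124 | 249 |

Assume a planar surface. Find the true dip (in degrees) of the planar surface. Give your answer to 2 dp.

21.31°

Let the plane be z = a·x + b·y + c.
SP-2−SP-1: 635a − 141b = −246;  SP-3−SP-1: 248a − 693b = −89.
Solving gives a = −0.38986, b = −0.01109.
Gradient magnitude |∇z| = √(a² + b²) = √(0.15199 + 0.00012) = 0.39002.
True dip = arctan(0.39002) = 21.31°, dipping toward E (azimuth ≈ 088°).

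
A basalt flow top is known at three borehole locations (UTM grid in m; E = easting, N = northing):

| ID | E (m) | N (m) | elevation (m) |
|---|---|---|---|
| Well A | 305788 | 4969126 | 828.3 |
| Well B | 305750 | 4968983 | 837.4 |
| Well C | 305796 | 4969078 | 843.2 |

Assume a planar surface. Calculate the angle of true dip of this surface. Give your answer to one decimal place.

Two edge vectors: Well A→Well B = (-38, -143, 9.1), Well A→Well C = (8, -48, 14.9).
Normal n = (Well A→Well B) × (Well A→Well C) = (-1693.9, 639, 2968).
So ∂z/∂E = −n_x/n_z = 0.57072 and ∂z/∂N = −n_y/n_z = −0.21530.
Gradient magnitude |∇z| = √(a² + b²) = √(0.32572 + 0.04635) = 0.60998.
True dip = arctan(0.60998) = 31.4°, dipping toward WNW (azimuth ≈ 291°).

31.4°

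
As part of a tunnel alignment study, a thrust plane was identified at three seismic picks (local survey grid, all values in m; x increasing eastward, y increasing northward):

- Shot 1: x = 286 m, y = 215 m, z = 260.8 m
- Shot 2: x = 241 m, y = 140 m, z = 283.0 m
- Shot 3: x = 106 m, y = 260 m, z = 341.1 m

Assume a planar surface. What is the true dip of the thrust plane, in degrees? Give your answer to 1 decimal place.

24.4°

Let the plane be z = a·x + b·y + c.
Shot 2−Shot 1: −45a − 75b = 22.2;  Shot 3−Shot 1: −180a + 45b = 80.3.
Solving gives a = −0.45227, b = −0.02464.
Gradient magnitude |∇z| = √(a² + b²) = √(0.20455 + 0.00061) = 0.45294.
True dip = arctan(0.45294) = 24.4°, dipping toward E (azimuth ≈ 087°).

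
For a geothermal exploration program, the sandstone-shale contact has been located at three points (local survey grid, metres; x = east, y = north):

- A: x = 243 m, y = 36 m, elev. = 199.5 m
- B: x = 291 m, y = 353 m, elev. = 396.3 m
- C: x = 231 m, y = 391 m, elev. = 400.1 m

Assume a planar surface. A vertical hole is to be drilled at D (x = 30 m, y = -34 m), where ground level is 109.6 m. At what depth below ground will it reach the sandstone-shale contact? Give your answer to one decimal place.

14.5 m

Let the plane be z = a·x + b·y + c.
B−A: 48a + 317b = 196.8;  C−A: −12a + 355b = 200.6.
Solving gives a = 0.30099, b = 0.57524.
Then c = 199.5 − a·243 − b·36 = 105.65.
At (30, -34): z_contact = 9.03 − 19.56 + 105.65 = 95.12 m.
Depth below ground = 109.6 − 95.12 = 14.5 m.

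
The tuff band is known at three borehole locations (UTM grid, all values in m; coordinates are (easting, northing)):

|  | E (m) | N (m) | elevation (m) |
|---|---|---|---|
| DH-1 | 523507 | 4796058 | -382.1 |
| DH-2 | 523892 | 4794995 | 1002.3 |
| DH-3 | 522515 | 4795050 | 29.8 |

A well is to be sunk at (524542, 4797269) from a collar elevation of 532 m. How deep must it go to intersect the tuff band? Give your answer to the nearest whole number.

Two edge vectors: DH-1→DH-2 = (385, -1063, 1384.4), DH-1→DH-3 = (-992, -1008, 411.9).
Normal n = (DH-1→DH-2) × (DH-1→DH-3) = (957625.5, -1531906.3, -1442576).
So ∂z/∂E = −n_x/n_z = 0.66383019 and ∂z/∂N = −n_y/n_z = −1.06192416.
Intercept c from DH-1: -382.1 − 347519.75 + 5093049.84 = 4745147.99.
At (524542, 4797269): z_contact = 348206.8 − 5094335.8 + 4745147.99 = -981.0 m.
Depth below ground = 532 − (-981.0) = 1513 m.

1513 m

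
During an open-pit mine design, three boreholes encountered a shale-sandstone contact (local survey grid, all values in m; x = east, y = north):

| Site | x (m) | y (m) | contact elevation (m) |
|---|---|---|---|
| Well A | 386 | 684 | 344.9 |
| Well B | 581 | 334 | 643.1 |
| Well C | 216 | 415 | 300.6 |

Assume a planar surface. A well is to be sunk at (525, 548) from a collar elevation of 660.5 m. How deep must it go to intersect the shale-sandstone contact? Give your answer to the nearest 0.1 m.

Let the plane be z = a·x + b·y + c.
Well B−Well A: 195a − 350b = 298.2;  Well C−Well A: −170a − 269b = −44.3.
Solving gives a = 0.85499, b = −0.37565.
Then c = 344.9 − a·386 − b·684 = 271.81.
At (525, 548): z_contact = 448.87 − 205.85 + 271.81 = 514.83 m.
Depth below ground = 660.5 − 514.83 = 145.7 m.

145.7 m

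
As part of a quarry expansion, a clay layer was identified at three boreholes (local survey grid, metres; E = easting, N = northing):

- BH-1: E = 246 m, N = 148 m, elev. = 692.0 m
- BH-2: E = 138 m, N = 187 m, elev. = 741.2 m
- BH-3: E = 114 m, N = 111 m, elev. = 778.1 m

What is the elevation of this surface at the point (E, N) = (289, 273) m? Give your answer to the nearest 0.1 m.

Two edge vectors: BH-1→BH-2 = (-108, 39, 49.2), BH-1→BH-3 = (-132, -37, 86.1).
Normal n = (BH-1→BH-2) × (BH-1→BH-3) = (5178.3, 2804.4, 9144).
So ∂z/∂E = −n_x/n_z = −0.56631 and ∂z/∂N = −n_y/n_z = −0.30669.
Intercept c from BH-1: 692 + 139.31 + 45.39 = 876.70.
At (289, 273): z = −163.7 − 83.7 + 876.70 = 629.3 m.

629.3 m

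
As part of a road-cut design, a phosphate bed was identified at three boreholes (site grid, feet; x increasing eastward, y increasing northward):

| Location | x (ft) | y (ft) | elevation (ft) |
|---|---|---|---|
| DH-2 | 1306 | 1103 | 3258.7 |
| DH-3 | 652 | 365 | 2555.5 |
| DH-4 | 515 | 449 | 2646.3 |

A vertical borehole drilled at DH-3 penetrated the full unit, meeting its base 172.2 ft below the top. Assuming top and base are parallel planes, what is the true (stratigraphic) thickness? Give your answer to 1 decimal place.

121.8 ft

Let the plane be z = a·x + b·y + c.
DH-3−DH-2: −654a − 738b = −703.2;  DH-4−DH-2: −791a − 654b = −612.4.
Solving gives a = −0.05089, b = 0.99795.
|∇z| = √(a²+b²) = 0.99924, so dip δ = arctan(0.99924) = 44.98°.
True thickness = vertical thickness × cos δ = 172.2 × cos 44.98° = 121.8 ft.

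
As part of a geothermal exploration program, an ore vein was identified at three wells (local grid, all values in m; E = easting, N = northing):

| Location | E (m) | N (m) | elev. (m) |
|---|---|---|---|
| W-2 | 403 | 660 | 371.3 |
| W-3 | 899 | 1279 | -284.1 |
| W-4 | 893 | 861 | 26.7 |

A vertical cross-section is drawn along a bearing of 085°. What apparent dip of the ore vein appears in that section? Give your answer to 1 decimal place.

24.9°

Two edge vectors: W-2→W-3 = (496, 619, -655.4), W-2→W-4 = (490, 201, -344.6).
Normal n = (W-2→W-3) × (W-2→W-4) = (-81572, -150224.4, -203614).
So ∂z/∂E = −n_x/n_z = −0.40062 and ∂z/∂N = −n_y/n_z = −0.73779.
Unit vector along 085° is (sin 85°, cos 85°) = (0.9962, 0.0872).
Slope in that direction = a·(0.9962) + b·(0.0872) = −0.46340.
Apparent dip = arctan|0.46340| = 24.9° (true dip is 40.0°, so apparent ≤ true as expected).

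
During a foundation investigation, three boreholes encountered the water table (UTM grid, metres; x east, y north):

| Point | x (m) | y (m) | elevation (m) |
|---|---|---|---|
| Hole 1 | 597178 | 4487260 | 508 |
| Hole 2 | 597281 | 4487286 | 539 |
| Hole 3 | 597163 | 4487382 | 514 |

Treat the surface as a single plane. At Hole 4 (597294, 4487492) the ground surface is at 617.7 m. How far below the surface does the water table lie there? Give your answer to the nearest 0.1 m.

57.8 m

Let the plane be z = a·x + b·y + c.
Hole 2−Hole 1: 103a + 26b = 31;  Hole 3−Hole 1: −15a + 122b = 6.
Solving gives a = 0.279870330, b = 0.083590614.
Then c = 508 − a·597178 − b·4487260 = −541717.22.
At (597294, 4487492): z_contact = 167164.87 + 375112.21 − 541717.22 = 559.86 m.
Depth below ground = 617.7 − 559.86 = 57.8 m.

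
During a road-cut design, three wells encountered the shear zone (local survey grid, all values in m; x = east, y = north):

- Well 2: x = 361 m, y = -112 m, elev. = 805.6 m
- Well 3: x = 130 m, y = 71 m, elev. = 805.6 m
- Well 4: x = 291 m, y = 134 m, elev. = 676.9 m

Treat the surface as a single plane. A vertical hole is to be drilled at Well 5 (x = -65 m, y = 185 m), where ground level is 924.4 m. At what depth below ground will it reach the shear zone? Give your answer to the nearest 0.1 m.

Two edge vectors: Well 2→Well 3 = (-231, 183, 0), Well 2→Well 4 = (-70, 246, -128.7).
Normal n = (Well 2→Well 3) × (Well 2→Well 4) = (-23552.1, -29729.7, -44016).
So ∂z/∂x = −n_x/n_z = −0.53508 and ∂z/∂y = −n_y/n_z = −0.67543.
Intercept c from Well 2: 805.6 + 193.16 − 75.65 = 923.12.
At (-65, 185): z_contact = 34.78 − 124.95 + 923.12 = 832.94 m.
Depth below ground = 924.4 − 832.94 = 91.5 m.

91.5 m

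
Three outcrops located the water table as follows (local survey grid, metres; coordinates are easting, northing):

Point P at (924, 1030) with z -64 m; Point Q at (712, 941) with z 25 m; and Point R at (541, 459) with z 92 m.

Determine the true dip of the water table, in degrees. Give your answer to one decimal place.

23.0°

Two edge vectors: Point P→Point Q = (-212, -89, 89), Point P→Point R = (-383, -571, 156).
Normal n = (Point P→Point Q) × (Point P→Point R) = (36935, -1015, 86965).
So ∂z/∂easting = −n_x/n_z = −0.42471 and ∂z/∂northing = −n_y/n_z = 0.01167.
Gradient magnitude |∇z| = √(a² + b²) = √(0.18038 + 0.00014) = 0.42487.
True dip = arctan(0.42487) = 23.0°, dipping toward E (azimuth ≈ 092°).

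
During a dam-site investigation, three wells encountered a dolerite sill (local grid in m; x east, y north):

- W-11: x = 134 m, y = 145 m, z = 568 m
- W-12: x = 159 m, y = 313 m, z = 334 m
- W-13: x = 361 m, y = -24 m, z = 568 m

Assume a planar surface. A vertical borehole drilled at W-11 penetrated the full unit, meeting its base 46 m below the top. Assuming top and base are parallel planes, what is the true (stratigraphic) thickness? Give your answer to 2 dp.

24.79 m

Two edge vectors: W-11→W-12 = (25, 168, -234), W-11→W-13 = (227, -169, 0).
Normal n = (W-11→W-12) × (W-11→W-13) = (-39546, -53118, -42361).
So ∂z/∂x = −n_x/n_z = −0.93355 and ∂z/∂y = −n_y/n_z = −1.25394.
|∇z| = √(a²+b²) = 1.56329, so dip δ = arctan(1.56329) = 57.39°.
True thickness = vertical thickness × cos δ = 46 × cos 57.39° = 24.79 m.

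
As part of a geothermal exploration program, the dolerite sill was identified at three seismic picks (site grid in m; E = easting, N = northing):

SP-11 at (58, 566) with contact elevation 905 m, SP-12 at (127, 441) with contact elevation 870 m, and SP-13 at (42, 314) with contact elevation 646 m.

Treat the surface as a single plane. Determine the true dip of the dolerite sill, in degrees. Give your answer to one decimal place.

57.0°

Let the plane be z = a·E + b·N + c.
SP-12−SP-11: 69a − 125b = −35;  SP-13−SP-11: −16a − 252b = −259.
Solving gives a = 1.21493, b = 0.95064.
Gradient magnitude |∇z| = √(a² + b²) = √(1.47605 + 0.90372) = 1.54265.
True dip = arctan(1.54265) = 57.0°, dipping toward SW (azimuth ≈ 232°).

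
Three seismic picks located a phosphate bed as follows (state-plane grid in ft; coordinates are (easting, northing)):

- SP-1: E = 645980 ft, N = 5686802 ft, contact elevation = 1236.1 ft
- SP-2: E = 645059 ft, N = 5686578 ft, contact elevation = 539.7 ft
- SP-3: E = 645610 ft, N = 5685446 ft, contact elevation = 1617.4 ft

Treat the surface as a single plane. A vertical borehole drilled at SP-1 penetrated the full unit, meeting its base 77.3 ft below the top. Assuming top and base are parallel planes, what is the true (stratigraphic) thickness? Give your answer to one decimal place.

54.0 ft

Two edge vectors: SP-1→SP-2 = (-921, -224, -696.4), SP-1→SP-3 = (-370, -1356, 381.3).
Normal n = (SP-1→SP-2) × (SP-1→SP-3) = (-1029729.6, 608845.3, 1165996).
So ∂z/∂E = −n_x/n_z = 0.88313 and ∂z/∂N = −n_y/n_z = −0.52217.
|∇z| = √(a²+b²) = 1.02595, so dip δ = arctan(1.02595) = 45.73°.
True thickness = vertical thickness × cos δ = 77.3 × cos 45.73° = 54.0 ft.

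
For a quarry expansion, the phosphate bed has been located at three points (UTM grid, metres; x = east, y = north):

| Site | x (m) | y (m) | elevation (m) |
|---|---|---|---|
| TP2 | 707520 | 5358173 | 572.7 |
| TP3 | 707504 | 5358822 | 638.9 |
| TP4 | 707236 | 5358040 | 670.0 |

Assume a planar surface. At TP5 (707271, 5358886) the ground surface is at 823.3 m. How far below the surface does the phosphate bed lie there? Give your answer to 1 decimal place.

88.6 m

Two edge vectors: TP2→TP3 = (-16, 649, 66.2), TP2→TP4 = (-284, -133, 97.3).
Normal n = (TP2→TP3) × (TP2→TP4) = (71952.3, -17244, 186444).
So ∂z/∂x = −n_x/n_z = −0.385919096 and ∂z/∂y = −n_y/n_z = 0.092488897.
Intercept c from TP2: 572.7 + 273045.48 − 495571.51 = −221953.33.
At (707271, 5358886): z_contact = −272949.39 + 495637.46 − 221953.33 = 734.74 m.
Depth below ground = 823.3 − 734.74 = 88.6 m.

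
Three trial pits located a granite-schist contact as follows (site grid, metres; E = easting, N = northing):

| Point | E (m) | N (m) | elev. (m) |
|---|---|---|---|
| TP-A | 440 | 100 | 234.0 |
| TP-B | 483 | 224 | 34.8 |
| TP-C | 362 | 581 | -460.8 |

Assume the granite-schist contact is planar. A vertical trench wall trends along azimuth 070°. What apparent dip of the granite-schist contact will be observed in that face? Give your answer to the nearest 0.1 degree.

Two edge vectors: TP-A→TP-B = (43, 124, -199.2), TP-A→TP-C = (-78, 481, -694.8).
Normal n = (TP-A→TP-B) × (TP-A→TP-C) = (9660, 45414, 30355).
So ∂z/∂E = −n_x/n_z = −0.31823 and ∂z/∂N = −n_y/n_z = −1.49610.
Unit vector along 070° is (sin 70°, cos 70°) = (0.9397, 0.3420).
Slope in that direction = a·(0.9397) + b·(0.3420) = −0.81074.
Apparent dip = arctan|0.81074| = 39.0° (true dip is 56.8°, so apparent ≤ true as expected).

39.0°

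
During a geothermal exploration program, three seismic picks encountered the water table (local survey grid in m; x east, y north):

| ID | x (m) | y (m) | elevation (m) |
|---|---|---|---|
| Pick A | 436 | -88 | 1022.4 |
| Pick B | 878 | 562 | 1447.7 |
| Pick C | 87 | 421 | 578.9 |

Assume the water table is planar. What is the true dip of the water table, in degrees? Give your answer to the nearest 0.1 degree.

Two edge vectors: Pick A→Pick B = (442, 650, 425.3), Pick A→Pick C = (-349, 509, -443.5).
Normal n = (Pick A→Pick B) × (Pick A→Pick C) = (-504752.7, 47597.3, 451828).
So ∂z/∂x = −n_x/n_z = 1.11713 and ∂z/∂y = −n_y/n_z = −0.10534.
Gradient magnitude |∇z| = √(a² + b²) = √(1.24799 + 0.01110) = 1.12209.
True dip = arctan(1.12209) = 48.3°, dipping toward W (azimuth ≈ 275°).

48.3°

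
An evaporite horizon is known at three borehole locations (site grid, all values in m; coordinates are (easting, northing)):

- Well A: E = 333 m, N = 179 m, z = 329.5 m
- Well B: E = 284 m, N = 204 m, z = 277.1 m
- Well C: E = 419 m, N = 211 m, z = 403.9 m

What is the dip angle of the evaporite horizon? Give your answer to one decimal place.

44.4°

Let the plane be z = a·E + b·N + c.
Well B−Well A: −49a + 25b = −52.4;  Well C−Well A: 86a + 32b = 74.4.
Solving gives a = 0.95126, b = −0.23152.
Gradient magnitude |∇z| = √(a² + b²) = √(0.90490 + 0.05360) = 0.97903.
True dip = arctan(0.97903) = 44.4°, dipping toward WNW (azimuth ≈ 284°).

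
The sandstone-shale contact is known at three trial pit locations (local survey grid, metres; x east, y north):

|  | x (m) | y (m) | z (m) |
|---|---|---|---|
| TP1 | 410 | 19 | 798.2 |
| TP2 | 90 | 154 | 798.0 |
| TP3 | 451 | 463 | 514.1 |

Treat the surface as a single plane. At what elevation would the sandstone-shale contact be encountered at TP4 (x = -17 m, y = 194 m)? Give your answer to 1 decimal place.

Two edge vectors: TP1→TP2 = (-320, 135, -0.2), TP1→TP3 = (41, 444, -284.1).
Normal n = (TP1→TP2) × (TP1→TP3) = (-38264.7, -90920.2, -147615).
So ∂z/∂x = −n_x/n_z = −0.25922 and ∂z/∂y = −n_y/n_z = −0.61593.
Intercept c from TP1: 798.2 + 106.28 + 11.70 = 916.18.
At (-17, 194): z = 4.4 − 119.5 + 916.18 = 801.1 m.

801.1 m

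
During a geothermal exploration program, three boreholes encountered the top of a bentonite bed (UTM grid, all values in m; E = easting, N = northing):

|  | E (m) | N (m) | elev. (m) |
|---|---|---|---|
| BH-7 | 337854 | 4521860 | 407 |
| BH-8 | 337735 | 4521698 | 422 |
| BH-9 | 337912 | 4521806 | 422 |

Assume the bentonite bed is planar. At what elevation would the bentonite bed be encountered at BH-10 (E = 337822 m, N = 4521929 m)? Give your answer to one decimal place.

392.1 m

Two edge vectors: BH-7→BH-8 = (-119, -162, 15), BH-7→BH-9 = (58, -54, 15).
Normal n = (BH-7→BH-8) × (BH-7→BH-9) = (-1620, 2655, 15822).
So ∂z/∂E = −n_x/n_z = 0.102389078 and ∂z/∂N = −n_y/n_z = −0.167804323.
Intercept c from BH-7: 407 − 34592.56 + 758787.66 = 724602.10.
At (337822, 4521929): z = 34589.3 − 758799.2 + 724602.10 = 392.1 m.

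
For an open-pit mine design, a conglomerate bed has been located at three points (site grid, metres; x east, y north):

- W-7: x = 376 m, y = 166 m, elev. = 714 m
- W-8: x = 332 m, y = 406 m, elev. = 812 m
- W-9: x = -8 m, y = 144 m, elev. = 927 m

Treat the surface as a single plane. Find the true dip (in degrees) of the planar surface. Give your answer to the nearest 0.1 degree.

Two edge vectors: W-7→W-8 = (-44, 240, 98), W-7→W-9 = (-384, -22, 213).
Normal n = (W-7→W-8) × (W-7→W-9) = (53276, -28260, 93128).
So ∂z/∂x = −n_x/n_z = −0.57207 and ∂z/∂y = −n_y/n_z = 0.30345.
Gradient magnitude |∇z| = √(a² + b²) = √(0.32727 + 0.09208) = 0.64757.
True dip = arctan(0.64757) = 32.9°, dipping toward ESE (azimuth ≈ 118°).

32.9°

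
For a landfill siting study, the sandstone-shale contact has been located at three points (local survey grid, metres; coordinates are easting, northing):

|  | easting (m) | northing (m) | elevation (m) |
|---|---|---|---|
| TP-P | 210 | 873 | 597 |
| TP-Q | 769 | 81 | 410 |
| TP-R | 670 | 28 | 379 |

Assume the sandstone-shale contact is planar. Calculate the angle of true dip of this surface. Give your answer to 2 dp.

Let the plane be z = a·easting + b·northing + c.
TP-Q−TP-P: 559a − 792b = −187;  TP-R−TP-P: 460a − 845b = −218.
Solving gives a = 0.13552, b = 0.33176.
Gradient magnitude |∇z| = √(a² + b²) = √(0.01837 + 0.11007) = 0.35837.
True dip = arctan(0.35837) = 19.72°, dipping toward SSW (azimuth ≈ 202°).

19.72°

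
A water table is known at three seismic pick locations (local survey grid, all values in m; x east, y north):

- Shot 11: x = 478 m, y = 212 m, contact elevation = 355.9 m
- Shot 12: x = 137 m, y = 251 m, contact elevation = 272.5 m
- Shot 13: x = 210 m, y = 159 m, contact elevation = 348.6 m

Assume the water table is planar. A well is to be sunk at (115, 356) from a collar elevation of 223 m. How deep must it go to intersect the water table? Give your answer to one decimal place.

27.2 m

Let the plane be z = a·x + b·y + c.
Shot 12−Shot 11: −341a + 39b = −83.4;  Shot 13−Shot 11: −268a − 53b = −7.3.
Solving gives a = 0.16494, b = −0.69630.
Then c = 355.9 − a·478 − b·212 = 424.67.
At (115, 356): z_contact = 18.97 − 247.88 + 424.67 = 195.76 m.
Depth below ground = 223 − 195.76 = 27.2 m.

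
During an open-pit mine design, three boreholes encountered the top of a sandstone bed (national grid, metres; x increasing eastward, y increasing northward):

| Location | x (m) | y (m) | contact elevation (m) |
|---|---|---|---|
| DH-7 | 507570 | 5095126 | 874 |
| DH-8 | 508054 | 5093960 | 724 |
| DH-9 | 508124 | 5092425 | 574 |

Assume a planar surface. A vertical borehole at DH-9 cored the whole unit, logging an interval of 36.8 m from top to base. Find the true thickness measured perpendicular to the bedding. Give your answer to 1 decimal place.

36.5 m

Let the plane be z = a·x + b·y + c.
DH-8−DH-7: 484a − 1166b = −150;  DH-9−DH-7: 554a − 2701b = −300.
Solving gives a = −0.08370, b = 0.09390.
|∇z| = √(a²+b²) = 0.12579, so dip δ = arctan(0.12579) = 7.17°.
True thickness = vertical thickness × cos δ = 36.8 × cos 7.17° = 36.5 m.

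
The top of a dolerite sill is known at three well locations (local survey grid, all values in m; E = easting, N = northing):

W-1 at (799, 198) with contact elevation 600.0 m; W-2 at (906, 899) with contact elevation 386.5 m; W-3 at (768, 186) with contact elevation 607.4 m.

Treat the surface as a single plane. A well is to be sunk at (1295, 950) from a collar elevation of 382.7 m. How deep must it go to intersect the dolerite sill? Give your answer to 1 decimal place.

Let the plane be z = a·E + b·N + c.
W-2−W-1: 107a + 701b = −213.5;  W-3−W-1: −31a − 12b = 7.4.
Solving gives a = −0.128400, b = −0.284966.
Then c = 600 − a·799 − b·198 = 759.02.
At (1295, 950): z_contact = −166.28 − 270.72 + 759.02 = 322.02 m.
Depth below ground = 382.7 − 322.02 = 60.7 m.

60.7 m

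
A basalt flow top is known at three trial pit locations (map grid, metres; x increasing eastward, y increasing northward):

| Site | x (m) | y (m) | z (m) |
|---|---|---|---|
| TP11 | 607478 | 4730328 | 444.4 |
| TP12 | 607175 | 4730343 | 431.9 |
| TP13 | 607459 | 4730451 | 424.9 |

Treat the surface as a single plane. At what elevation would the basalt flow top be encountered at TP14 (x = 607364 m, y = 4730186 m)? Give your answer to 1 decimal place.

462.3 m

Two edge vectors: TP11→TP12 = (-303, 15, -12.5), TP11→TP13 = (-19, 123, -19.5).
Normal n = (TP11→TP12) × (TP11→TP13) = (1245, -5671, -36984).
So ∂z/∂x = −n_x/n_z = 0.033663206 and ∂z/∂y = −n_y/n_z = −0.153336578.
Intercept c from TP11: 444.4 − 20449.66 + 725332.31 = 705327.05.
At (607364, 4730186): z = 20445.8 − 725310.5 + 705327.05 = 462.3 m.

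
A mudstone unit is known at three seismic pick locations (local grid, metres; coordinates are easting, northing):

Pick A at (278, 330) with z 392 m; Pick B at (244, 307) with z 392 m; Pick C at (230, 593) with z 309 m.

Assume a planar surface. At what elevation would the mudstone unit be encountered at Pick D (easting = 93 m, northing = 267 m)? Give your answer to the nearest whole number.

Let the plane be z = a·easting + b·northing + c.
Pick B−Pick A: −34a − 23b = 0;  Pick C−Pick A: −48a + 263b = −83.
Solving gives a = 0.19003, b = −0.28091.
Then c = 392 − a·278 − b·330 = 431.87.
At (93, 267): z = 17.7 − 75.0 + 431.87 = 374.5 m.

375 m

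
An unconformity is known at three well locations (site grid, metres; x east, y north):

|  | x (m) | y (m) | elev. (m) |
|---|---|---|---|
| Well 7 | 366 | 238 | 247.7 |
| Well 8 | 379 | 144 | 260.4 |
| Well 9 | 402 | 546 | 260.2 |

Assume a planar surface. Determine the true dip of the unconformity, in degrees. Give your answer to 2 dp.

34.59°

Let the plane be z = a·x + b·y + c.
Well 8−Well 7: 13a − 94b = 12.7;  Well 9−Well 7: 36a + 308b = 12.5.
Solving gives a = 0.68849, b = −0.03989.
Gradient magnitude |∇z| = √(a² + b²) = √(0.47403 + 0.00159) = 0.68965.
True dip = arctan(0.68965) = 34.59°, dipping toward W (azimuth ≈ 273°).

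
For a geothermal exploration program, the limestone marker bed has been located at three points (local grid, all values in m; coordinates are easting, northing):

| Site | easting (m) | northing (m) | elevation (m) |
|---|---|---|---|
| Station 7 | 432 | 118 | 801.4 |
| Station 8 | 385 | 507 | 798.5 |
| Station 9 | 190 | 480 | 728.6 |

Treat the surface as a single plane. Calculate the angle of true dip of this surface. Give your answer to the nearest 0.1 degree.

19.6°

Two edge vectors: Station 7→Station 8 = (-47, 389, -2.9), Station 7→Station 9 = (-242, 362, -72.8).
Normal n = (Station 7→Station 8) × (Station 7→Station 9) = (-27269.4, -2719.8, 77124).
So ∂z/∂easting = −n_x/n_z = 0.35358 and ∂z/∂northing = −n_y/n_z = 0.03527.
Gradient magnitude |∇z| = √(a² + b²) = √(0.12502 + 0.00124) = 0.35533.
True dip = arctan(0.35533) = 19.6°, dipping toward W (azimuth ≈ 264°).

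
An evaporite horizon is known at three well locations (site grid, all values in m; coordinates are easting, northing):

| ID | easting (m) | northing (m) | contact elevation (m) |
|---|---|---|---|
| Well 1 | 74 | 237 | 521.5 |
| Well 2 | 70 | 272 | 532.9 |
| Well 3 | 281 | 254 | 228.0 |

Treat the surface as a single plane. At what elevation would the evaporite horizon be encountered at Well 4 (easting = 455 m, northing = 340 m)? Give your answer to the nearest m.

Two edge vectors: Well 1→Well 2 = (-4, 35, 11.4), Well 1→Well 3 = (207, 17, -293.5).
Normal n = (Well 1→Well 2) × (Well 1→Well 3) = (-10466.3, 1185.8, -7313).
So ∂z/∂easting = −n_x/n_z = −1.43119 and ∂z/∂northing = −n_y/n_z = 0.16215.
Intercept c from Well 1: 521.5 + 105.91 − 38.43 = 588.98.
At (455, 340): z = −651.2 + 55.1 + 588.98 = -7.1 m.

-7 m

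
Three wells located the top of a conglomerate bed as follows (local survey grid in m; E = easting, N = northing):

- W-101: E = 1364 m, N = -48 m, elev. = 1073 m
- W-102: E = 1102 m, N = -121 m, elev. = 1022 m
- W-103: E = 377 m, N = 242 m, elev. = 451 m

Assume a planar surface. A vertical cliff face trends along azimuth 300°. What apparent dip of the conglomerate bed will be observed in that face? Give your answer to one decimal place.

Two edge vectors: W-101→W-102 = (-262, -73, -51), W-101→W-103 = (-987, 290, -622).
Normal n = (W-101→W-102) × (W-101→W-103) = (60196, -112627, -148031).
So ∂z/∂E = −n_x/n_z = 0.40664 and ∂z/∂N = −n_y/n_z = −0.76083.
Unit vector along 300° is (sin 300°, cos 300°) = (-0.8660, 0.5000).
Slope in that direction = a·(-0.8660) + b·(0.5000) = −0.73258.
Apparent dip = arctan|0.73258| = 36.2° (true dip is 40.8°, so apparent ≤ true as expected).

36.2°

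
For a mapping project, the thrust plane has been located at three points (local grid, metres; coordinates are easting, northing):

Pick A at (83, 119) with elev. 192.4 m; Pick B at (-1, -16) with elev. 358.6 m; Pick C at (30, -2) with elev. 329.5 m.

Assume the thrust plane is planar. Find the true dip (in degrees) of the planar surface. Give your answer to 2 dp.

Two edge vectors: Pick A→Pick B = (-84, -135, 166.2), Pick A→Pick C = (-53, -121, 137.1).
Normal n = (Pick A→Pick B) × (Pick A→Pick C) = (1601.7, 2707.8, 3009).
So ∂z/∂easting = −n_x/n_z = −0.53230 and ∂z/∂northing = −n_y/n_z = −0.89990.
Gradient magnitude |∇z| = √(a² + b²) = √(0.28335 + 0.80982) = 1.04555.
True dip = arctan(1.04555) = 46.28°, dipping toward NNE (azimuth ≈ 031°).

46.28°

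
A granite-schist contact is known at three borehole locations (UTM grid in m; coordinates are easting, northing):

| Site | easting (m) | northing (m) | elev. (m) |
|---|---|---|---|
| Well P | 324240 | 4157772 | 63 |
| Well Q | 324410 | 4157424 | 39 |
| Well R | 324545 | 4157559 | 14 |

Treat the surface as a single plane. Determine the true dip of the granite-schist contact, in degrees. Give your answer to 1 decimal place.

9.7°

Two edge vectors: Well P→Well Q = (170, -348, -24), Well P→Well R = (305, -213, -49).
Normal n = (Well P→Well Q) × (Well P→Well R) = (11940, 1010, 69930).
So ∂z/∂easting = −n_x/n_z = −0.17074 and ∂z/∂northing = −n_y/n_z = −0.01444.
Gradient magnitude |∇z| = √(a² + b²) = √(0.02915 + 0.00021) = 0.17135.
True dip = arctan(0.17135) = 9.7°, dipping toward E (azimuth ≈ 085°).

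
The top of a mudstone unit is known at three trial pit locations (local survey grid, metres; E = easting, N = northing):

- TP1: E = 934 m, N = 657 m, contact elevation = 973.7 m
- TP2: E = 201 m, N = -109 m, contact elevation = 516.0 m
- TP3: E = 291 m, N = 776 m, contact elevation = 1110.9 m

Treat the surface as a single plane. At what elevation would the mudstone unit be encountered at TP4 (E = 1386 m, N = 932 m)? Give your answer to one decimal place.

1121.5 m

Two edge vectors: TP1→TP2 = (-733, -766, -457.7), TP1→TP3 = (-643, 119, 137.2).
Normal n = (TP1→TP2) × (TP1→TP3) = (-50628.9, 394868.7, -579765).
So ∂z/∂E = −n_x/n_z = −0.087327 and ∂z/∂N = −n_y/n_z = 0.681084.
Intercept c from TP1: 973.7 + 81.56 − 447.47 = 607.79.
At (1386, 932): z = −121.0 + 634.8 + 607.79 = 1121.5 m.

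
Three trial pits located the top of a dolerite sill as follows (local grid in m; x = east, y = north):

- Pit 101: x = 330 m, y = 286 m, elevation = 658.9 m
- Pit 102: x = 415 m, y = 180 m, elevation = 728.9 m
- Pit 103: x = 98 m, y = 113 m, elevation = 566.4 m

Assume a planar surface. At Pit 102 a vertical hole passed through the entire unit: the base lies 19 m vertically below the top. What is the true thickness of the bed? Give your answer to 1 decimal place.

16.3 m

Let the plane be z = a·x + b·y + c.
Pit 102−Pit 101: 85a − 106b = 70;  Pit 103−Pit 101: −232a − 173b = −92.5.
Solving gives a = 0.55768, b = −0.21318.
|∇z| = √(a²+b²) = 0.59703, so dip δ = arctan(0.59703) = 30.84°.
True thickness = vertical thickness × cos δ = 19 × cos 30.84° = 16.3 m.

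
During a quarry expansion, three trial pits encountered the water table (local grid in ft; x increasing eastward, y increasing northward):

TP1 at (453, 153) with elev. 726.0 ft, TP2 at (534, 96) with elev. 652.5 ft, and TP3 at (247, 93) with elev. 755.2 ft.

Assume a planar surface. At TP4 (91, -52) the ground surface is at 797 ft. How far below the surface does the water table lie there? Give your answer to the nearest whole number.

Let the plane be z = a·x + b·y + c.
TP2−TP1: 81a − 57b = −73.5;  TP3−TP1: −206a − 60b = 29.2.
Solving gives a = −0.36588, b = 0.76953.
Then c = 726 − a·453 − b·153 = 774.01.
At (91, -52): z_contact = −33.3 − 40.0 + 774.01 = 700.7 ft.
Depth below ground = 797 − 700.7 = 96 ft.

96 ft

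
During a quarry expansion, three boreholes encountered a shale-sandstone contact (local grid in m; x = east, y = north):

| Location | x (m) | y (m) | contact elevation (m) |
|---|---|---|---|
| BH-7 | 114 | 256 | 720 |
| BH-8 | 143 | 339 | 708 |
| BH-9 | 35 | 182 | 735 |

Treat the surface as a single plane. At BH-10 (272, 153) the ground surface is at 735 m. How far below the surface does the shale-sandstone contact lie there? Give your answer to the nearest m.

Let the plane be z = a·x + b·y + c.
BH-8−BH-7: 29a + 83b = −12;  BH-9−BH-7: −79a − 74b = 15.
Solving gives a = −0.08093, b = −0.11630.
Then c = 720 − a·114 − b·256 = 759.00.
At (272, 153): z_contact = −22.0 − 17.8 + 759.00 = 719.2 m.
Depth below ground = 735 − 719.2 = 16 m.

16 m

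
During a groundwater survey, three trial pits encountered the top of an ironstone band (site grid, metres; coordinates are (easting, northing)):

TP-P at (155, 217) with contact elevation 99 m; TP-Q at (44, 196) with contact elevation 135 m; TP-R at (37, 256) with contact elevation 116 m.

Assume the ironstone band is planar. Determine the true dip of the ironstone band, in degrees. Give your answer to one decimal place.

23.4°

Two edge vectors: TP-P→TP-Q = (-111, -21, 36), TP-P→TP-R = (-118, 39, 17).
Normal n = (TP-P→TP-Q) × (TP-P→TP-R) = (-1761, -2361, -6807).
So ∂z/∂E = −n_x/n_z = −0.25870 and ∂z/∂N = −n_y/n_z = −0.34685.
Gradient magnitude |∇z| = √(a² + b²) = √(0.06693 + 0.12030) = 0.43270.
True dip = arctan(0.43270) = 23.4°, dipping toward NE (azimuth ≈ 037°).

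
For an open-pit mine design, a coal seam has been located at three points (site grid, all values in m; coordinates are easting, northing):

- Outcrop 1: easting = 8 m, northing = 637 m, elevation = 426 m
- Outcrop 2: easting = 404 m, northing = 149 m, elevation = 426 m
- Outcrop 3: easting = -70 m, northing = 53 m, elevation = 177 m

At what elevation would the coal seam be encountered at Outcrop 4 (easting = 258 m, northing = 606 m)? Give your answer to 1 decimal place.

527.4 m

Let the plane be z = a·easting + b·northing + c.
Outcrop 2−Outcrop 1: 396a − 488b = 0;  Outcrop 3−Outcrop 1: −78a − 584b = −249.
Solving gives a = 0.45117, b = 0.36611.
Then c = 426 − a·8 − b·637 = 189.18.
At (258, 606): z = 116.4 + 221.9 + 189.18 = 527.4 m.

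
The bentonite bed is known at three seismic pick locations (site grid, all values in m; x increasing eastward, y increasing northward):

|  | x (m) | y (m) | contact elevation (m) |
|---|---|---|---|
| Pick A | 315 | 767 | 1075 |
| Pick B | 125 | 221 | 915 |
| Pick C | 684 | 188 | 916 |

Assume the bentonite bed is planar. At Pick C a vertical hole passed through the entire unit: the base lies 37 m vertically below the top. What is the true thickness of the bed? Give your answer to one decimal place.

35.6 m

Two edge vectors: Pick A→Pick B = (-190, -546, -160), Pick A→Pick C = (369, -579, -159).
Normal n = (Pick A→Pick B) × (Pick A→Pick C) = (-5826, -89250, 311484).
So ∂z/∂x = −n_x/n_z = 0.01870 and ∂z/∂y = −n_y/n_z = 0.28653.
|∇z| = √(a²+b²) = 0.28714, so dip δ = arctan(0.28714) = 16.02°.
True thickness = vertical thickness × cos δ = 37 × cos 16.02° = 35.6 m.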